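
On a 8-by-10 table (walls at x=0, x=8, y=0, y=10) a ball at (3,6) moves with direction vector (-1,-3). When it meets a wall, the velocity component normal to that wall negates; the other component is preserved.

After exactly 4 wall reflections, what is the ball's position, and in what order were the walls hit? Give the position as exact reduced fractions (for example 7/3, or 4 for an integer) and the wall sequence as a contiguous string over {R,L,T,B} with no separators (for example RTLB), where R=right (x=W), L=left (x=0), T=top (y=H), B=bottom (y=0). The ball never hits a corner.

Final position: (17/3,0)
Wall sequence: BLTB

1. t=2 → B at (1,0); v=(-1,3)
2. t=1 → L at (0,3); v=(1,3)
3. t=7/3 → T at (7/3,10); v=(1,-3)
4. t=10/3 → B at (17/3,0); v=(1,3)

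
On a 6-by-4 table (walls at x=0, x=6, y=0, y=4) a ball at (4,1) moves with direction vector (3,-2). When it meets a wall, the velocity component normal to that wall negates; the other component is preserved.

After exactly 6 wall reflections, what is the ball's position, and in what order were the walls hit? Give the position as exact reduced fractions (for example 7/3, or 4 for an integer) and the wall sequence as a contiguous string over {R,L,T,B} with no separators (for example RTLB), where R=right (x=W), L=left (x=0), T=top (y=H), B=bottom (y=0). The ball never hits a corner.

1. t=1/2 → B at (11/2,0); v=(3,2)
2. t=1/6 → R at (6,1/3); v=(-3,2)
3. t=11/6 → T at (1/2,4); v=(-3,-2)
4. t=1/6 → L at (0,11/3); v=(3,-2)
5. t=11/6 → B at (11/2,0); v=(3,2)
6. t=1/6 → R at (6,1/3); v=(-3,2)

Final position: (6,1/3)
Wall sequence: BRTLBR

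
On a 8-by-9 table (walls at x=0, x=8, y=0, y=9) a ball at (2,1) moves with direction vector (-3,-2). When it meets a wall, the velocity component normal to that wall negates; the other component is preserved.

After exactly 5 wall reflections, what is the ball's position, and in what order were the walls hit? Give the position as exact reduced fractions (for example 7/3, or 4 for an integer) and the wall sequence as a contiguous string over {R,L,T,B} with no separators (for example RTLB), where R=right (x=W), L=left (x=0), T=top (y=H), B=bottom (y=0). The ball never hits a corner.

Final position: (0,7)
Wall sequence: BLRTL

1. t=1/2 → B at (1/2,0); v=(-3,2)
2. t=1/6 → L at (0,1/3); v=(3,2)
3. t=8/3 → R at (8,17/3); v=(-3,2)
4. t=5/3 → T at (3,9); v=(-3,-2)
5. t=1 → L at (0,7); v=(3,-2)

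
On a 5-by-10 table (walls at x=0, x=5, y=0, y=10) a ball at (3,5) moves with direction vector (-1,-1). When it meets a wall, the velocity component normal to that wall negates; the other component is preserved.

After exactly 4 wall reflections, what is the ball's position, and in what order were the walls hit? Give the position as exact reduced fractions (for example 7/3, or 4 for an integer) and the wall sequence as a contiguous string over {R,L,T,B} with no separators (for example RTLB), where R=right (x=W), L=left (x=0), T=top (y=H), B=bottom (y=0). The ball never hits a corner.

1. t=3 → L at (0,2); v=(1,-1)
2. t=2 → B at (2,0); v=(1,1)
3. t=3 → R at (5,3); v=(-1,1)
4. t=5 → L at (0,8); v=(1,1)

Final position: (0,8)
Wall sequence: LBRL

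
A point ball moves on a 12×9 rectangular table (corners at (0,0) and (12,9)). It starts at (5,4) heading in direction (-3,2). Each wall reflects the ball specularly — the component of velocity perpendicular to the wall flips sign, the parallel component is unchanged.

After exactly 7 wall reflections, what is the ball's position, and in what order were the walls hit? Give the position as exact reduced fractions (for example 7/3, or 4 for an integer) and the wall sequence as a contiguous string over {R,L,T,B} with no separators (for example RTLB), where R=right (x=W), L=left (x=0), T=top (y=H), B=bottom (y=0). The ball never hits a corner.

1. t=5/3 → L at (0,22/3); v=(3,2)
2. t=5/6 → T at (5/2,9); v=(3,-2)
3. t=19/6 → R at (12,8/3); v=(-3,-2)
4. t=4/3 → B at (8,0); v=(-3,2)
5. t=8/3 → L at (0,16/3); v=(3,2)
6. t=11/6 → T at (11/2,9); v=(3,-2)
7. t=13/6 → R at (12,14/3); v=(-3,-2)

Final position: (12,14/3)
Wall sequence: LTRBLTR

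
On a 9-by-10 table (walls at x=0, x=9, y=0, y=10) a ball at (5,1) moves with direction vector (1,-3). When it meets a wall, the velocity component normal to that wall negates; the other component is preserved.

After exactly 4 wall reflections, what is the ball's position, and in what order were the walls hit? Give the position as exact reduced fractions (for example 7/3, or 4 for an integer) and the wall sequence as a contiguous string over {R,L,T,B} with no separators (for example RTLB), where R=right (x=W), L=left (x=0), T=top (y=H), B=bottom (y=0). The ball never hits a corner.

Final position: (6,0)
Wall sequence: BTRB

1. t=1/3 → B at (16/3,0); v=(1,3)
2. t=10/3 → T at (26/3,10); v=(1,-3)
3. t=1/3 → R at (9,9); v=(-1,-3)
4. t=3 → B at (6,0); v=(-1,3)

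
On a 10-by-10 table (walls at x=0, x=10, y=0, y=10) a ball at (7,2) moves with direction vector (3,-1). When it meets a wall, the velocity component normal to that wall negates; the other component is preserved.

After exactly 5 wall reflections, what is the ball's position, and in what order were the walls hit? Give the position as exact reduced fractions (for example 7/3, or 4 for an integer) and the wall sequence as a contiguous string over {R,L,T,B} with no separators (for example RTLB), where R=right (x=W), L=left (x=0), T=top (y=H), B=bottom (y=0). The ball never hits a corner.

Final position: (0,9)
Wall sequence: RBLRL

1. t=1 → R at (10,1); v=(-3,-1)
2. t=1 → B at (7,0); v=(-3,1)
3. t=7/3 → L at (0,7/3); v=(3,1)
4. t=10/3 → R at (10,17/3); v=(-3,1)
5. t=10/3 → L at (0,9); v=(3,1)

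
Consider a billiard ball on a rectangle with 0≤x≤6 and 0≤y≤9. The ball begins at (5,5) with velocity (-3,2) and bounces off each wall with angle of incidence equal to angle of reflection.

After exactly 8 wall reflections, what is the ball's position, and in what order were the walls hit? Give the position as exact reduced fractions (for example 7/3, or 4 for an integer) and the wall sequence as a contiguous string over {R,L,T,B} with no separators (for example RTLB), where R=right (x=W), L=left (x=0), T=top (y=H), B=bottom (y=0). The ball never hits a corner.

1. t=5/3 → L at (0,25/3); v=(3,2)
2. t=1/3 → T at (1,9); v=(3,-2)
3. t=5/3 → R at (6,17/3); v=(-3,-2)
4. t=2 → L at (0,5/3); v=(3,-2)
5. t=5/6 → B at (5/2,0); v=(3,2)
6. t=7/6 → R at (6,7/3); v=(-3,2)
7. t=2 → L at (0,19/3); v=(3,2)
8. t=4/3 → T at (4,9); v=(3,-2)

Final position: (4,9)
Wall sequence: LTRLBRLT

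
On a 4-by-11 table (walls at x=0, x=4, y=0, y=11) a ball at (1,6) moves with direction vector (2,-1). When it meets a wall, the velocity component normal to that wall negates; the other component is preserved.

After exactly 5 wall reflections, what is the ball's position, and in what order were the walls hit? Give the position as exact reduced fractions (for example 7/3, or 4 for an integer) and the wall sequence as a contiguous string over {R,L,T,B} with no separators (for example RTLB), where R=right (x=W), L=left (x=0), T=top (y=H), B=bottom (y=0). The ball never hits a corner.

1. t=3/2 → R at (4,9/2); v=(-2,-1)
2. t=2 → L at (0,5/2); v=(2,-1)
3. t=2 → R at (4,1/2); v=(-2,-1)
4. t=1/2 → B at (3,0); v=(-2,1)
5. t=3/2 → L at (0,3/2); v=(2,1)

Final position: (0,3/2)
Wall sequence: RLRBL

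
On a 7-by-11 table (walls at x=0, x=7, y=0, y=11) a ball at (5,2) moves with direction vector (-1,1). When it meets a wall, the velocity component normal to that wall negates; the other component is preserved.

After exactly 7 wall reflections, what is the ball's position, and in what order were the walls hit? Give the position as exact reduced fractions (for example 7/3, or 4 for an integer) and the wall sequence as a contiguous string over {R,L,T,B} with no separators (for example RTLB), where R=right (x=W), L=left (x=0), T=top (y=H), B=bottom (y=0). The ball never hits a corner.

1. t=5 → L at (0,7); v=(1,1)
2. t=4 → T at (4,11); v=(1,-1)
3. t=3 → R at (7,8); v=(-1,-1)
4. t=7 → L at (0,1); v=(1,-1)
5. t=1 → B at (1,0); v=(1,1)
6. t=6 → R at (7,6); v=(-1,1)
7. t=5 → T at (2,11); v=(-1,-1)

Final position: (2,11)
Wall sequence: LTRLBRT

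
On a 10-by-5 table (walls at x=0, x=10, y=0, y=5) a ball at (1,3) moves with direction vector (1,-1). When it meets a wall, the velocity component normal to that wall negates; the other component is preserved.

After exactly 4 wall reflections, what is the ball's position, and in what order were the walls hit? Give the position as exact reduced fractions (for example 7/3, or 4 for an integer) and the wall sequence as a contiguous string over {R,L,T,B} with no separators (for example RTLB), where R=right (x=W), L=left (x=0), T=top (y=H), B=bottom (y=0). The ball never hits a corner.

Final position: (6,0)
Wall sequence: BTRB

1. t=3 → B at (4,0); v=(1,1)
2. t=5 → T at (9,5); v=(1,-1)
3. t=1 → R at (10,4); v=(-1,-1)
4. t=4 → B at (6,0); v=(-1,1)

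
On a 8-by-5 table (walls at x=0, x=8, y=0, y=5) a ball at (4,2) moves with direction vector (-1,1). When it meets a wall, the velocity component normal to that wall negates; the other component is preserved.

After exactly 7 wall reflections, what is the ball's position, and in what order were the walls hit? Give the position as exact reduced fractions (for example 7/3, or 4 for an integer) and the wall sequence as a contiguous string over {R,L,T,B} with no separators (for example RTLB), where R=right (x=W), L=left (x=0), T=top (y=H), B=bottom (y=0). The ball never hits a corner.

1. t=3 → T at (1,5); v=(-1,-1)
2. t=1 → L at (0,4); v=(1,-1)
3. t=4 → B at (4,0); v=(1,1)
4. t=4 → R at (8,4); v=(-1,1)
5. t=1 → T at (7,5); v=(-1,-1)
6. t=5 → B at (2,0); v=(-1,1)
7. t=2 → L at (0,2); v=(1,1)

Final position: (0,2)
Wall sequence: TLBRTBL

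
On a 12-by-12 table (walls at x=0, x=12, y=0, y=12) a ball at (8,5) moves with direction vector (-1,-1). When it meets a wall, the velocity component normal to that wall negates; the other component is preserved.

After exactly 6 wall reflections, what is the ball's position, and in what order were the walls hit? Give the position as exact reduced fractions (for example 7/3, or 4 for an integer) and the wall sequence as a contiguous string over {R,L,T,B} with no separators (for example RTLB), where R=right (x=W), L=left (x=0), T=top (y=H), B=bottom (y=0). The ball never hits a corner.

1. t=5 → B at (3,0); v=(-1,1)
2. t=3 → L at (0,3); v=(1,1)
3. t=9 → T at (9,12); v=(1,-1)
4. t=3 → R at (12,9); v=(-1,-1)
5. t=9 → B at (3,0); v=(-1,1)
6. t=3 → L at (0,3); v=(1,1)

Final position: (0,3)
Wall sequence: BLTRBL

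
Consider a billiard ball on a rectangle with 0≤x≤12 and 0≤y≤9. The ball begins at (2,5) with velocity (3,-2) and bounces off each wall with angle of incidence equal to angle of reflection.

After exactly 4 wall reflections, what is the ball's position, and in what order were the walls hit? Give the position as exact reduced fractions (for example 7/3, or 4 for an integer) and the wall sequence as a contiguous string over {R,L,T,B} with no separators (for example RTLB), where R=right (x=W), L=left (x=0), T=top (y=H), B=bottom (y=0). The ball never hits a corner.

Final position: (0,25/3)
Wall sequence: BRTL

1. t=5/2 → B at (19/2,0); v=(3,2)
2. t=5/6 → R at (12,5/3); v=(-3,2)
3. t=11/3 → T at (1,9); v=(-3,-2)
4. t=1/3 → L at (0,25/3); v=(3,-2)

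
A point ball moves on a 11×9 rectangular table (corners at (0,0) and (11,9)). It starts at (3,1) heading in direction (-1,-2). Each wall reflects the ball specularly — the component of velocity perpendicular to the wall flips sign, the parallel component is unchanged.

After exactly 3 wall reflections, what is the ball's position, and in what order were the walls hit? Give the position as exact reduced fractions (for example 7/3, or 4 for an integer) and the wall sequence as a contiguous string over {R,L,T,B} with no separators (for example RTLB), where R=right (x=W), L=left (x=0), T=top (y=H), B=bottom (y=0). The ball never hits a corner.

Final position: (2,9)
Wall sequence: BLT

1. t=1/2 → B at (5/2,0); v=(-1,2)
2. t=5/2 → L at (0,5); v=(1,2)
3. t=2 → T at (2,9); v=(1,-2)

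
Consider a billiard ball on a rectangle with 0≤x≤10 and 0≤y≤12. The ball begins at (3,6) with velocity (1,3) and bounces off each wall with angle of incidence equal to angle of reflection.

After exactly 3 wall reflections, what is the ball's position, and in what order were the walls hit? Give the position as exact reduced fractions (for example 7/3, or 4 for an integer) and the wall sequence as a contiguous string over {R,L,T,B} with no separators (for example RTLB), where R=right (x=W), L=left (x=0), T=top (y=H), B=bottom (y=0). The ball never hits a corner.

Final position: (10,3)
Wall sequence: TBR

1. t=2 → T at (5,12); v=(1,-3)
2. t=4 → B at (9,0); v=(1,3)
3. t=1 → R at (10,3); v=(-1,3)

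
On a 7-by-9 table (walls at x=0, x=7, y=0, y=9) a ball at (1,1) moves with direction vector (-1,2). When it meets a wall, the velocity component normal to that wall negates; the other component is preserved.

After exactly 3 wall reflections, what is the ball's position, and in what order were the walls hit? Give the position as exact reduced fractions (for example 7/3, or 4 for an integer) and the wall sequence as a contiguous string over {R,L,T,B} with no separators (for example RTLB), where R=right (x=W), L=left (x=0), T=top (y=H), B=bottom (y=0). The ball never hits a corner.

1. t=1 → L at (0,3); v=(1,2)
2. t=3 → T at (3,9); v=(1,-2)
3. t=4 → R at (7,1); v=(-1,-2)

Final position: (7,1)
Wall sequence: LTR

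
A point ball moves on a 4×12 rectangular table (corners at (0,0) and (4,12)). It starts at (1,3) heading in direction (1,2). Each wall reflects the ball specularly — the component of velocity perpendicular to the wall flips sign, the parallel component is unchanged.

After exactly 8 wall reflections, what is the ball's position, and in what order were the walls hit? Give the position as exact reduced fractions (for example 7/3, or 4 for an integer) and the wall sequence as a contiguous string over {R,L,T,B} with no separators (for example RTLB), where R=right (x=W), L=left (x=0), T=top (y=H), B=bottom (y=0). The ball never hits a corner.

Final position: (4,7)
Wall sequence: RTLBRLTR

1. t=3 → R at (4,9); v=(-1,2)
2. t=3/2 → T at (5/2,12); v=(-1,-2)
3. t=5/2 → L at (0,7); v=(1,-2)
4. t=7/2 → B at (7/2,0); v=(1,2)
5. t=1/2 → R at (4,1); v=(-1,2)
6. t=4 → L at (0,9); v=(1,2)
7. t=3/2 → T at (3/2,12); v=(1,-2)
8. t=5/2 → R at (4,7); v=(-1,-2)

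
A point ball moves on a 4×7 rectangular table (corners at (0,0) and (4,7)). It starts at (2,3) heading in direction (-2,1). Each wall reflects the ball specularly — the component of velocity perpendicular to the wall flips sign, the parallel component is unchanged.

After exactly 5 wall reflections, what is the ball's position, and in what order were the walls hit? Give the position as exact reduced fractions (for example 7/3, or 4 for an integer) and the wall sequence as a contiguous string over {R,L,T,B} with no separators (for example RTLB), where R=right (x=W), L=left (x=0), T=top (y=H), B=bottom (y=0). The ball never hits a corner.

1. t=1 → L at (0,4); v=(2,1)
2. t=2 → R at (4,6); v=(-2,1)
3. t=1 → T at (2,7); v=(-2,-1)
4. t=1 → L at (0,6); v=(2,-1)
5. t=2 → R at (4,4); v=(-2,-1)

Final position: (4,4)
Wall sequence: LRTLR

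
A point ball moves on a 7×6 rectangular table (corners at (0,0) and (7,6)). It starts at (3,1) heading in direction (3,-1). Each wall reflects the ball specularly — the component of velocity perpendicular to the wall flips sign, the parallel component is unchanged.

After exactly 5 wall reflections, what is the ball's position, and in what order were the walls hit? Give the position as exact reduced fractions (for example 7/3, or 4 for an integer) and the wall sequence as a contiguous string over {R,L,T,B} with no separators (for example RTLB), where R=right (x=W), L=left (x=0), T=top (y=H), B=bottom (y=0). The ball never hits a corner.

1. t=1 → B at (6,0); v=(3,1)
2. t=1/3 → R at (7,1/3); v=(-3,1)
3. t=7/3 → L at (0,8/3); v=(3,1)
4. t=7/3 → R at (7,5); v=(-3,1)
5. t=1 → T at (4,6); v=(-3,-1)

Final position: (4,6)
Wall sequence: BRLRT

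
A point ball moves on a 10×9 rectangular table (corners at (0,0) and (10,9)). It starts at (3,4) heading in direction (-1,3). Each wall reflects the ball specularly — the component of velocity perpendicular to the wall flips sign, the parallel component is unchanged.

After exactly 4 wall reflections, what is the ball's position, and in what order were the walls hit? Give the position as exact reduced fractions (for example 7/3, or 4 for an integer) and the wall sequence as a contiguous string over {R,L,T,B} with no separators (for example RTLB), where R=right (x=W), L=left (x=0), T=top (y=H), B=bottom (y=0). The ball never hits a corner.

Final position: (14/3,9)
Wall sequence: TLBT

1. t=5/3 → T at (4/3,9); v=(-1,-3)
2. t=4/3 → L at (0,5); v=(1,-3)
3. t=5/3 → B at (5/3,0); v=(1,3)
4. t=3 → T at (14/3,9); v=(1,-3)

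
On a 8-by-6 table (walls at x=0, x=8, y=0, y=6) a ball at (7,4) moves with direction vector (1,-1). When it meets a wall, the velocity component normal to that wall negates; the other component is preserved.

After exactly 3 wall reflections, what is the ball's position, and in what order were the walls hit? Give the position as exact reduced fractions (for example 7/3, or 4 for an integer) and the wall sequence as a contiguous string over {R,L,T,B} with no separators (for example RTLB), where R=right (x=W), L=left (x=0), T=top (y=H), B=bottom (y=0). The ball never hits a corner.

Final position: (0,5)
Wall sequence: RBL

1. t=1 → R at (8,3); v=(-1,-1)
2. t=3 → B at (5,0); v=(-1,1)
3. t=5 → L at (0,5); v=(1,1)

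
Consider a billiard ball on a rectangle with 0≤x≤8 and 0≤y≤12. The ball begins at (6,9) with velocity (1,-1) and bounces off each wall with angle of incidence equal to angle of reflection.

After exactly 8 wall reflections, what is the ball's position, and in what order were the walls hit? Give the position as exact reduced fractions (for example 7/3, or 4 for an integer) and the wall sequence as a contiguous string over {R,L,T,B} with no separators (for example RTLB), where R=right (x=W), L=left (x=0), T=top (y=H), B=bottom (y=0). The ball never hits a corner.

1. t=2 → R at (8,7); v=(-1,-1)
2. t=7 → B at (1,0); v=(-1,1)
3. t=1 → L at (0,1); v=(1,1)
4. t=8 → R at (8,9); v=(-1,1)
5. t=3 → T at (5,12); v=(-1,-1)
6. t=5 → L at (0,7); v=(1,-1)
7. t=7 → B at (7,0); v=(1,1)
8. t=1 → R at (8,1); v=(-1,1)

Final position: (8,1)
Wall sequence: RBLRTLBR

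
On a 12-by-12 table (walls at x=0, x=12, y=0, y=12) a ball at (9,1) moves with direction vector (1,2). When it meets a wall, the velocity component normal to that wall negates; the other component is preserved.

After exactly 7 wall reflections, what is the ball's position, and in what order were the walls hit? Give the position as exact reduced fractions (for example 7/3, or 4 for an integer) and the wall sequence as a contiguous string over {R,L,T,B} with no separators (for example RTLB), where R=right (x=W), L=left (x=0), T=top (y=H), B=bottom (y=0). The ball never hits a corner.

Final position: (12,7)
Wall sequence: RTBLTBR

1. t=3 → R at (12,7); v=(-1,2)
2. t=5/2 → T at (19/2,12); v=(-1,-2)
3. t=6 → B at (7/2,0); v=(-1,2)
4. t=7/2 → L at (0,7); v=(1,2)
5. t=5/2 → T at (5/2,12); v=(1,-2)
6. t=6 → B at (17/2,0); v=(1,2)
7. t=7/2 → R at (12,7); v=(-1,2)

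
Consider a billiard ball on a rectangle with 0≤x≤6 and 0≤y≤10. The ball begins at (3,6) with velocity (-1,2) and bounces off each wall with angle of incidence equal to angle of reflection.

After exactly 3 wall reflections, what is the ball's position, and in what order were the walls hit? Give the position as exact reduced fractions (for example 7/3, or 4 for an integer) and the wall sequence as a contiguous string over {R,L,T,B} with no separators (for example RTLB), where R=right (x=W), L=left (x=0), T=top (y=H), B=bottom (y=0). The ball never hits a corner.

Final position: (4,0)
Wall sequence: TLB

1. t=2 → T at (1,10); v=(-1,-2)
2. t=1 → L at (0,8); v=(1,-2)
3. t=4 → B at (4,0); v=(1,2)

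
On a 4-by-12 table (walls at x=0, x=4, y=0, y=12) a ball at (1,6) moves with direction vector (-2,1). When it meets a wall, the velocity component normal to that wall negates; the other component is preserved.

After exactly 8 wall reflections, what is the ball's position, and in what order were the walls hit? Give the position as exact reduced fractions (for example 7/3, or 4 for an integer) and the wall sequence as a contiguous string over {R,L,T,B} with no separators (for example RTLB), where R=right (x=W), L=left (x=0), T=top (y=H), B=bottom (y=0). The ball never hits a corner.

Final position: (0,11/2)
Wall sequence: LRLTRLRL

1. t=1/2 → L at (0,13/2); v=(2,1)
2. t=2 → R at (4,17/2); v=(-2,1)
3. t=2 → L at (0,21/2); v=(2,1)
4. t=3/2 → T at (3,12); v=(2,-1)
5. t=1/2 → R at (4,23/2); v=(-2,-1)
6. t=2 → L at (0,19/2); v=(2,-1)
7. t=2 → R at (4,15/2); v=(-2,-1)
8. t=2 → L at (0,11/2); v=(2,-1)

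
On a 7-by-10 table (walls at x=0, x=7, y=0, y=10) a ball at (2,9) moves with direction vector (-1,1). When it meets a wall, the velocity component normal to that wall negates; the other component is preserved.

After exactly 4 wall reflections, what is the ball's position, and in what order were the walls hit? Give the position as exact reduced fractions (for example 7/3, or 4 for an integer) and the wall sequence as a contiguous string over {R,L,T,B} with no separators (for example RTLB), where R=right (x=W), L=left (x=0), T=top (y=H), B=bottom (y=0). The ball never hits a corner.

Final position: (5,0)
Wall sequence: TLRB

1. t=1 → T at (1,10); v=(-1,-1)
2. t=1 → L at (0,9); v=(1,-1)
3. t=7 → R at (7,2); v=(-1,-1)
4. t=2 → B at (5,0); v=(-1,1)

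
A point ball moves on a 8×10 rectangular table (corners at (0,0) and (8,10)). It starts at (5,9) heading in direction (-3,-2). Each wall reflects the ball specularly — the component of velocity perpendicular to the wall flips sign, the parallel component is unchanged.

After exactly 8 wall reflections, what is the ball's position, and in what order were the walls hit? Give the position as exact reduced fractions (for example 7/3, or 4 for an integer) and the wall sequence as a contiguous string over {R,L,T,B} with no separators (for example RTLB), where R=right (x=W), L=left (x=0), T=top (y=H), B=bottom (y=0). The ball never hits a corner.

1. t=5/3 → L at (0,17/3); v=(3,-2)
2. t=8/3 → R at (8,1/3); v=(-3,-2)
3. t=1/6 → B at (15/2,0); v=(-3,2)
4. t=5/2 → L at (0,5); v=(3,2)
5. t=5/2 → T at (15/2,10); v=(3,-2)
6. t=1/6 → R at (8,29/3); v=(-3,-2)
7. t=8/3 → L at (0,13/3); v=(3,-2)
8. t=13/6 → B at (13/2,0); v=(3,2)

Final position: (13/2,0)
Wall sequence: LRBLTRLB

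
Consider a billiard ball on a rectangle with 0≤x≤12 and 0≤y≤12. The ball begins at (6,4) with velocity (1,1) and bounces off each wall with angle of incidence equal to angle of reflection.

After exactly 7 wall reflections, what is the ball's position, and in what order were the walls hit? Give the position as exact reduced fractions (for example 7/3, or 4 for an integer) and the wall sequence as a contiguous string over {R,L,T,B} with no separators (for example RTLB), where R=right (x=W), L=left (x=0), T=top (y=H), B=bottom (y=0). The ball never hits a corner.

1. t=6 → R at (12,10); v=(-1,1)
2. t=2 → T at (10,12); v=(-1,-1)
3. t=10 → L at (0,2); v=(1,-1)
4. t=2 → B at (2,0); v=(1,1)
5. t=10 → R at (12,10); v=(-1,1)
6. t=2 → T at (10,12); v=(-1,-1)
7. t=10 → L at (0,2); v=(1,-1)

Final position: (0,2)
Wall sequence: RTLBRTL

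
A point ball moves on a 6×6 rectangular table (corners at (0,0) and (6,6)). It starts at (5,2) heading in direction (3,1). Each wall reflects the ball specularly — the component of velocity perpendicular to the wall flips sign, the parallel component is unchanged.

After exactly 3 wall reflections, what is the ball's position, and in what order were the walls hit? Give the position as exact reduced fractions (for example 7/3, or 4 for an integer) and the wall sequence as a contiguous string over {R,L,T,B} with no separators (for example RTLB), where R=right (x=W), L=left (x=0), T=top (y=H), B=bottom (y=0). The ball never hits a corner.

1. t=1/3 → R at (6,7/3); v=(-3,1)
2. t=2 → L at (0,13/3); v=(3,1)
3. t=5/3 → T at (5,6); v=(3,-1)

Final position: (5,6)
Wall sequence: RLT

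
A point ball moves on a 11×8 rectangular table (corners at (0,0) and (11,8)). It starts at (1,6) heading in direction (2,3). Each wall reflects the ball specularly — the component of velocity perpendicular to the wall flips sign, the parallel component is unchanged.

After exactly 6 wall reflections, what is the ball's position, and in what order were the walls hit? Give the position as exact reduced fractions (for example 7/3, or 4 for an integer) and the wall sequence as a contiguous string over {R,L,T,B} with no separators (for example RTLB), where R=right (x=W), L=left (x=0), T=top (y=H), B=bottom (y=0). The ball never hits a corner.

Final position: (0,11/2)
Wall sequence: TBRTBL

1. t=2/3 → T at (7/3,8); v=(2,-3)
2. t=8/3 → B at (23/3,0); v=(2,3)
3. t=5/3 → R at (11,5); v=(-2,3)
4. t=1 → T at (9,8); v=(-2,-3)
5. t=8/3 → B at (11/3,0); v=(-2,3)
6. t=11/6 → L at (0,11/2); v=(2,3)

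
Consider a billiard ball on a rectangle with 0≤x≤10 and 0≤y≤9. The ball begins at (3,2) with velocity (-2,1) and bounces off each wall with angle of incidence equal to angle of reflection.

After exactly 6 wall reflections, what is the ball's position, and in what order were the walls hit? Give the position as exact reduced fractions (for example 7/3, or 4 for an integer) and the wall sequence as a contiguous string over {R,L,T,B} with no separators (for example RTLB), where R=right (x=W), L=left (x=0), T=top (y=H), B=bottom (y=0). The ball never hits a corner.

Final position: (10,1/2)
Wall sequence: LRTLBR

1. t=3/2 → L at (0,7/2); v=(2,1)
2. t=5 → R at (10,17/2); v=(-2,1)
3. t=1/2 → T at (9,9); v=(-2,-1)
4. t=9/2 → L at (0,9/2); v=(2,-1)
5. t=9/2 → B at (9,0); v=(2,1)
6. t=1/2 → R at (10,1/2); v=(-2,1)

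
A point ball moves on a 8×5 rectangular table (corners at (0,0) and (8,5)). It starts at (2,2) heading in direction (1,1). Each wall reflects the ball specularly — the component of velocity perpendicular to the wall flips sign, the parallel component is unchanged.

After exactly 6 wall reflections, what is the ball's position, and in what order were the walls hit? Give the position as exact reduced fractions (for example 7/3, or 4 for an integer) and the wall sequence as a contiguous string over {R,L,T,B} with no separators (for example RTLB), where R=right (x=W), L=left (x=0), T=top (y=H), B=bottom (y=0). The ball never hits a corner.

Final position: (4,0)
Wall sequence: TRBTLB

1. t=3 → T at (5,5); v=(1,-1)
2. t=3 → R at (8,2); v=(-1,-1)
3. t=2 → B at (6,0); v=(-1,1)
4. t=5 → T at (1,5); v=(-1,-1)
5. t=1 → L at (0,4); v=(1,-1)
6. t=4 → B at (4,0); v=(1,1)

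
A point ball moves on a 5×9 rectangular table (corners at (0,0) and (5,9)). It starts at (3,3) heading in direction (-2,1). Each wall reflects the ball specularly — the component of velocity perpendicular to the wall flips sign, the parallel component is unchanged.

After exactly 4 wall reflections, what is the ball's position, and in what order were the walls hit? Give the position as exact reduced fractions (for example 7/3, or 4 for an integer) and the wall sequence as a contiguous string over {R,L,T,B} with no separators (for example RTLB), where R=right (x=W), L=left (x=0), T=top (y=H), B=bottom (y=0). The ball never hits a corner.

1. t=3/2 → L at (0,9/2); v=(2,1)
2. t=5/2 → R at (5,7); v=(-2,1)
3. t=2 → T at (1,9); v=(-2,-1)
4. t=1/2 → L at (0,17/2); v=(2,-1)

Final position: (0,17/2)
Wall sequence: LRTL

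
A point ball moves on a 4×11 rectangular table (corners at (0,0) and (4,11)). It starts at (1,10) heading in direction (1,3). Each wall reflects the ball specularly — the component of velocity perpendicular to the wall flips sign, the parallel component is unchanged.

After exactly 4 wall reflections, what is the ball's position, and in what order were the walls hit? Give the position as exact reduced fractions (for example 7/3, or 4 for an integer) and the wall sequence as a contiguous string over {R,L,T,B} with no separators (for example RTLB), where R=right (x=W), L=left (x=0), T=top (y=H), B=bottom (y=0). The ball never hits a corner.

1. t=1/3 → T at (4/3,11); v=(1,-3)
2. t=8/3 → R at (4,3); v=(-1,-3)
3. t=1 → B at (3,0); v=(-1,3)
4. t=3 → L at (0,9); v=(1,3)

Final position: (0,9)
Wall sequence: TRBL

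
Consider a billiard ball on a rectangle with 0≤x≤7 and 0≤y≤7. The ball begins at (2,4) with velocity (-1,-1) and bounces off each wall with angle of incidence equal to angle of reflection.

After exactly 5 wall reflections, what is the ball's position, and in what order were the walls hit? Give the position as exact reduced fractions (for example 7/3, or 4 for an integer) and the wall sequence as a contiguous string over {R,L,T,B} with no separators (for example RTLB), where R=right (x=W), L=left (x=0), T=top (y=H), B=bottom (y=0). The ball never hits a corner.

Final position: (0,2)
Wall sequence: LBRTL

1. t=2 → L at (0,2); v=(1,-1)
2. t=2 → B at (2,0); v=(1,1)
3. t=5 → R at (7,5); v=(-1,1)
4. t=2 → T at (5,7); v=(-1,-1)
5. t=5 → L at (0,2); v=(1,-1)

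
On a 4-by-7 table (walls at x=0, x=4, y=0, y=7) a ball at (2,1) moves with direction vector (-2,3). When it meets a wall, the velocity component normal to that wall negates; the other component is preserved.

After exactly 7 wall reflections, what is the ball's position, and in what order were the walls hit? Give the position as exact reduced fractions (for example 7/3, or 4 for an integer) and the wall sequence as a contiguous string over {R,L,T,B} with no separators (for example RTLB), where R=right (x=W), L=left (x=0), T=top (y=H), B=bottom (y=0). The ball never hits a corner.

Final position: (4,6)
Wall sequence: LTRBLTR

1. t=1 → L at (0,4); v=(2,3)
2. t=1 → T at (2,7); v=(2,-3)
3. t=1 → R at (4,4); v=(-2,-3)
4. t=4/3 → B at (4/3,0); v=(-2,3)
5. t=2/3 → L at (0,2); v=(2,3)
6. t=5/3 → T at (10/3,7); v=(2,-3)
7. t=1/3 → R at (4,6); v=(-2,-3)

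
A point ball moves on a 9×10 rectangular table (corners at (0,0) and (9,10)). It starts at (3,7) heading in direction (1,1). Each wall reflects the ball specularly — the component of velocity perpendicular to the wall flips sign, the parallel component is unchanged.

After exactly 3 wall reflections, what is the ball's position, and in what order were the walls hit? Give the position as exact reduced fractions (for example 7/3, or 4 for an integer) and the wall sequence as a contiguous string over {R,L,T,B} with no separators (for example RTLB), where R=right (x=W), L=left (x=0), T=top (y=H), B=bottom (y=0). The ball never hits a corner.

1. t=3 → T at (6,10); v=(1,-1)
2. t=3 → R at (9,7); v=(-1,-1)
3. t=7 → B at (2,0); v=(-1,1)

Final position: (2,0)
Wall sequence: TRB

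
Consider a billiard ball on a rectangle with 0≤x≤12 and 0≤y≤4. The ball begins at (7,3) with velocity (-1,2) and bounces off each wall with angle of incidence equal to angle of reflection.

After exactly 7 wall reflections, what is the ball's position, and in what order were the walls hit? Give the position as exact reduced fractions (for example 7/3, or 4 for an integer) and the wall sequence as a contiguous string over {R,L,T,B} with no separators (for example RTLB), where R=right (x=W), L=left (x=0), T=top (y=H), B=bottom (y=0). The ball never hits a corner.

Final position: (7/2,0)
Wall sequence: TBTBLTB

1. t=1/2 → T at (13/2,4); v=(-1,-2)
2. t=2 → B at (9/2,0); v=(-1,2)
3. t=2 → T at (5/2,4); v=(-1,-2)
4. t=2 → B at (1/2,0); v=(-1,2)
5. t=1/2 → L at (0,1); v=(1,2)
6. t=3/2 → T at (3/2,4); v=(1,-2)
7. t=2 → B at (7/2,0); v=(1,2)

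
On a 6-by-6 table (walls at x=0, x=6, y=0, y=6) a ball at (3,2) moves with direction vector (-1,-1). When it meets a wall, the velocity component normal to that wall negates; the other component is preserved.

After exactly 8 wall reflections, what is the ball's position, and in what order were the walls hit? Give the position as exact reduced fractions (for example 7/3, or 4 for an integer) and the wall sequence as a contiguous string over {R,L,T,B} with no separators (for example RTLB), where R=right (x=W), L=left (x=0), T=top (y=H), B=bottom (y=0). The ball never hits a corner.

1. t=2 → B at (1,0); v=(-1,1)
2. t=1 → L at (0,1); v=(1,1)
3. t=5 → T at (5,6); v=(1,-1)
4. t=1 → R at (6,5); v=(-1,-1)
5. t=5 → B at (1,0); v=(-1,1)
6. t=1 → L at (0,1); v=(1,1)
7. t=5 → T at (5,6); v=(1,-1)
8. t=1 → R at (6,5); v=(-1,-1)

Final position: (6,5)
Wall sequence: BLTRBLTR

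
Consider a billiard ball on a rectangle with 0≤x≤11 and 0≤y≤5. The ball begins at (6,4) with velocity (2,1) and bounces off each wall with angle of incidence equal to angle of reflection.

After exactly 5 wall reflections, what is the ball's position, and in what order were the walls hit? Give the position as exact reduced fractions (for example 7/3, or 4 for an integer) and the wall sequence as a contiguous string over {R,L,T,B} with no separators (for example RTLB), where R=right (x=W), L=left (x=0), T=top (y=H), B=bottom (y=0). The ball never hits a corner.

Final position: (6,5)
Wall sequence: TRBLT

1. t=1 → T at (8,5); v=(2,-1)
2. t=3/2 → R at (11,7/2); v=(-2,-1)
3. t=7/2 → B at (4,0); v=(-2,1)
4. t=2 → L at (0,2); v=(2,1)
5. t=3 → T at (6,5); v=(2,-1)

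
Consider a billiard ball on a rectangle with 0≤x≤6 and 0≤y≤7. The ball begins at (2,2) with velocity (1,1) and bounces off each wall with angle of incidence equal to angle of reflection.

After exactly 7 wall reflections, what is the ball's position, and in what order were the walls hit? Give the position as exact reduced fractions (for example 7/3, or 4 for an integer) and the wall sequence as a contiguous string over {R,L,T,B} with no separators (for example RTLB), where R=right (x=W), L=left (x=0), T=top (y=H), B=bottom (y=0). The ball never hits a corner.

1. t=4 → R at (6,6); v=(-1,1)
2. t=1 → T at (5,7); v=(-1,-1)
3. t=5 → L at (0,2); v=(1,-1)
4. t=2 → B at (2,0); v=(1,1)
5. t=4 → R at (6,4); v=(-1,1)
6. t=3 → T at (3,7); v=(-1,-1)
7. t=3 → L at (0,4); v=(1,-1)

Final position: (0,4)
Wall sequence: RTLBRTL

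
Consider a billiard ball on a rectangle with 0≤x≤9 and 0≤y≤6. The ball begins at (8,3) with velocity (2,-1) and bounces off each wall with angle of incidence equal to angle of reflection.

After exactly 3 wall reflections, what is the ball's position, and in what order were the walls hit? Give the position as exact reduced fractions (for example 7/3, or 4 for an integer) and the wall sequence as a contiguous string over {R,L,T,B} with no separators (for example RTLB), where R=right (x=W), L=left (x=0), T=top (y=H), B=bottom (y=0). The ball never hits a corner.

Final position: (0,2)
Wall sequence: RBL

1. t=1/2 → R at (9,5/2); v=(-2,-1)
2. t=5/2 → B at (4,0); v=(-2,1)
3. t=2 → L at (0,2); v=(2,1)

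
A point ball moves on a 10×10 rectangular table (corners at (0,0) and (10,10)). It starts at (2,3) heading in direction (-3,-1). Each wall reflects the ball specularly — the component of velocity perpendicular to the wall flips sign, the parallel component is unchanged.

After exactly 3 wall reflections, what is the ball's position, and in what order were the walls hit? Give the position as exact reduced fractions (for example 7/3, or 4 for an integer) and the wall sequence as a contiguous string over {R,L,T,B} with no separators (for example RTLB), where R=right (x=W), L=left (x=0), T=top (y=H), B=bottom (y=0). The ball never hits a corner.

1. t=2/3 → L at (0,7/3); v=(3,-1)
2. t=7/3 → B at (7,0); v=(3,1)
3. t=1 → R at (10,1); v=(-3,1)

Final position: (10,1)
Wall sequence: LBR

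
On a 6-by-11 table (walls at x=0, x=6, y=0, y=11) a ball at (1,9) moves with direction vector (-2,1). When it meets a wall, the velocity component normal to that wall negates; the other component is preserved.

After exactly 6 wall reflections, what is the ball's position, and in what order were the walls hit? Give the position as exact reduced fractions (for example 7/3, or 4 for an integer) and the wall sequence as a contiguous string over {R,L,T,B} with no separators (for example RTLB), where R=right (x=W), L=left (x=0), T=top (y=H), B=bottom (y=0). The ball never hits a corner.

1. t=1/2 → L at (0,19/2); v=(2,1)
2. t=3/2 → T at (3,11); v=(2,-1)
3. t=3/2 → R at (6,19/2); v=(-2,-1)
4. t=3 → L at (0,13/2); v=(2,-1)
5. t=3 → R at (6,7/2); v=(-2,-1)
6. t=3 → L at (0,1/2); v=(2,-1)

Final position: (0,1/2)
Wall sequence: LTRLRL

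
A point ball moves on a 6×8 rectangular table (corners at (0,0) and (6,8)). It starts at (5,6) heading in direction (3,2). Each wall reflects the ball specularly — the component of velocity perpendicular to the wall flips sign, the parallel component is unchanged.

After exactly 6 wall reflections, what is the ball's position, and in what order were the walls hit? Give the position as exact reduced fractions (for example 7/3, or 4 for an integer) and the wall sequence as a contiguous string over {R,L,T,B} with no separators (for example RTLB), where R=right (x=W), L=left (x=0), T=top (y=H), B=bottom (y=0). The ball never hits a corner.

Final position: (0,8/3)
Wall sequence: RTLRBL

1. t=1/3 → R at (6,20/3); v=(-3,2)
2. t=2/3 → T at (4,8); v=(-3,-2)
3. t=4/3 → L at (0,16/3); v=(3,-2)
4. t=2 → R at (6,4/3); v=(-3,-2)
5. t=2/3 → B at (4,0); v=(-3,2)
6. t=4/3 → L at (0,8/3); v=(3,2)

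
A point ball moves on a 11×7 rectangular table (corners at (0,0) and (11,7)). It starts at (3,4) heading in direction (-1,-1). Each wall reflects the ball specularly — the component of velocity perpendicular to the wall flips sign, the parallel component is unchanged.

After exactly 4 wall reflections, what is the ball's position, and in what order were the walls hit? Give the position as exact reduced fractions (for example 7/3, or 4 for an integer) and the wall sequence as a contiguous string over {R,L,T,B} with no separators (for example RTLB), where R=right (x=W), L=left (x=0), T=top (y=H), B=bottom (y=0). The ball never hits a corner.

Final position: (11,4)
Wall sequence: LBTR

1. t=3 → L at (0,1); v=(1,-1)
2. t=1 → B at (1,0); v=(1,1)
3. t=7 → T at (8,7); v=(1,-1)
4. t=3 → R at (11,4); v=(-1,-1)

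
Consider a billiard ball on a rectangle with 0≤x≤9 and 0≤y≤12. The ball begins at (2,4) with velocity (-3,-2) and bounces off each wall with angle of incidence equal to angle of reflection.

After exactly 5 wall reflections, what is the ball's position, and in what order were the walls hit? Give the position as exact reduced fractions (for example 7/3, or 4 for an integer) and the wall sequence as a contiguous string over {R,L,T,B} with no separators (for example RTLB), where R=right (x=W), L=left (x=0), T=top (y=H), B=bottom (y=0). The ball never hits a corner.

1. t=2/3 → L at (0,8/3); v=(3,-2)
2. t=4/3 → B at (4,0); v=(3,2)
3. t=5/3 → R at (9,10/3); v=(-3,2)
4. t=3 → L at (0,28/3); v=(3,2)
5. t=4/3 → T at (4,12); v=(3,-2)

Final position: (4,12)
Wall sequence: LBRLT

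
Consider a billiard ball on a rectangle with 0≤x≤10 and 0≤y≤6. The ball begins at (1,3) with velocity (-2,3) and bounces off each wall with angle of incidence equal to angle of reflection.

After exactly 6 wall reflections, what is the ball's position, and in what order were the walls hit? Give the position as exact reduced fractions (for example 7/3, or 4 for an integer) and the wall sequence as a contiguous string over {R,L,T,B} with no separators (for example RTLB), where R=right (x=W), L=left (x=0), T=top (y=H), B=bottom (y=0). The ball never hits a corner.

Final position: (7,0)
Wall sequence: LTBTRB

1. t=1/2 → L at (0,9/2); v=(2,3)
2. t=1/2 → T at (1,6); v=(2,-3)
3. t=2 → B at (5,0); v=(2,3)
4. t=2 → T at (9,6); v=(2,-3)
5. t=1/2 → R at (10,9/2); v=(-2,-3)
6. t=3/2 → B at (7,0); v=(-2,3)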